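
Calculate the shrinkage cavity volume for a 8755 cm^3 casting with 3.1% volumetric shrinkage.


Formula: V_shrink = V_casting * shrinkage_pct / 100
V_shrink = 8755 cm^3 * 3.1 / 100 = 271.4050 cm^3


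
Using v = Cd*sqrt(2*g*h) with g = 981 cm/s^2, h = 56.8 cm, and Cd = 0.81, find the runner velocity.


Formula: v = Cd * sqrt(2 * g * h)  (Torricelli with discharge coefficient)
2*g*h = 2 * 981 * 56.8 = 111441.6 cm^2/s^2
sqrt(111441.6) = 333.82870 cm/s
v = 0.81 * 333.82870 = 270.4012 cm/s


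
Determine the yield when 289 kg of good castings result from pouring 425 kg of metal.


Formula: Casting Yield = (W_good / W_total) * 100
Yield = (289 kg / 425 kg) * 100 = 68.0000%

Answer: 68.0000%


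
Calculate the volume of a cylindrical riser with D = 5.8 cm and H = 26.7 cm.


Formula: V = pi * (D/2)^2 * H  (cylinder volume)
Radius = D/2 = 5.8/2 = 2.9 cm
V = pi * 2.9^2 * 26.7 = 705.4352 cm^3

Answer: 705.4352 cm^3


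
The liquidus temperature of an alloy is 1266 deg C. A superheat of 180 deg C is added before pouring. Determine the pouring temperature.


Formula: T_pour = T_melt + Superheat
T_pour = 1266 + 180 = 1446 deg C

Final answer: 1446 deg C


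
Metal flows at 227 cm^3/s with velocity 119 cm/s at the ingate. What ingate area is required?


Formula: A_ingate = Q / v  (continuity equation)
A = 227 cm^3/s / 119 cm/s = 1.9076 cm^2

1.9076 cm^2


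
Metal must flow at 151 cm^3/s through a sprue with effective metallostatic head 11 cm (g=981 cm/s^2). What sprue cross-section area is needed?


Formula: v = sqrt(2*g*h), A = Q/v
Velocity: v = sqrt(2 * 981 * 11) = sqrt(21582) = 146.9081 cm/s
Sprue area: A = Q / v = 151 / 146.9081 = 1.0279 cm^2

Answer: 1.0279 cm^2


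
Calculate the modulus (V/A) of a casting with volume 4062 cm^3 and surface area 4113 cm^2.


Formula: Casting Modulus M = V / A
M = 4062 cm^3 / 4113 cm^2 = 0.9876 cm


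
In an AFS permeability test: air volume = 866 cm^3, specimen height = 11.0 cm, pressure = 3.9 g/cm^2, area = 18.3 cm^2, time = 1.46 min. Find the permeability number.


Formula: Permeability Number P = (V * H) / (p * A * t)
Numerator: V * H = 866 * 11.0 = 9526.0
Denominator: p * A * t = 3.9 * 18.3 * 1.46 = 104.2002
P = 9526.0 / 104.2002 = 91.4202


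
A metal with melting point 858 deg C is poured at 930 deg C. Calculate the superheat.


Formula: Superheat = T_pour - T_melt
Superheat = 930 - 858 = 72 deg C

Final answer: 72 deg C


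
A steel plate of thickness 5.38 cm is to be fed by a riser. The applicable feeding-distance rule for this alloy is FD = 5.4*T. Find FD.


Formula: FD = 5.4 * T  (riser feeding-distance rule)
FD = 5.4 * 5.38 cm = 29.0520 cm

29.0520 cm


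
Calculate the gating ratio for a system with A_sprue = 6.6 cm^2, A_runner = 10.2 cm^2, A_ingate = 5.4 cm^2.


Sprue:Runner:Ingate = 1 : 10.2/6.6 : 5.4/6.6 = 1:1.55:0.82

Final answer: 1:1.55:0.82


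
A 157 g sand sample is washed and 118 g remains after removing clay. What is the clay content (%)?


Formula: Clay% = (W_total - W_washed) / W_total * 100
Clay mass = 157 - 118 = 39 g
Clay% = 39 / 157 * 100 = 24.8408%

Answer: 24.8408%


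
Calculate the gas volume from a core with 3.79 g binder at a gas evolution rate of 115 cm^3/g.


Formula: V_gas = W_binder * gas_evolution_rate
V = 3.79 g * 115 cm^3/g = 435.8500 cm^3

Answer: 435.8500 cm^3


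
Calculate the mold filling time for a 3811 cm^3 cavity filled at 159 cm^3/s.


Formula: t_fill = V_mold / Q_flow
t = 3811 cm^3 / 159 cm^3/s = 23.9686 s

Answer: 23.9686 s


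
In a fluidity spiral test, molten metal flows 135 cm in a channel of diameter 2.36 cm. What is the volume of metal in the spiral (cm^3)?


Formula: V = pi * (d/2)^2 * L  (cylinder volume)
Radius = 2.36/2 = 1.18 cm
V = pi * 1.18^2 * 135 = 590.5377 cm^3

Answer: 590.5377 cm^3


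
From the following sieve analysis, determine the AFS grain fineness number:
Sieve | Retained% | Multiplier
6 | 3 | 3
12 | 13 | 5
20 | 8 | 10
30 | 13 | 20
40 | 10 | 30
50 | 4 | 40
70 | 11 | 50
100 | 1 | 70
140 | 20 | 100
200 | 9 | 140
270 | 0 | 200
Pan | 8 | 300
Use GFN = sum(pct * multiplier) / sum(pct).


Formula: GFN = sum(pct * multiplier) / sum(pct)
sum(pct * multiplier) = 7154
sum(pct) = 100
GFN = 7154 / 100 = 71.54

Answer: 71.54


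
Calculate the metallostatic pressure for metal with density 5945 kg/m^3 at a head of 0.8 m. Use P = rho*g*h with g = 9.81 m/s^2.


Formula: P = rho * g * h
rho * g = 5945 * 9.81 = 58320.45 N/m^3
P = 58320.45 * 0.8 = 46656.3600 Pa

Answer: 46656.3600 Pa


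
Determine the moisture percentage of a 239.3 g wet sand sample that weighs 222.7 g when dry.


Formula: MC = (W_wet - W_dry) / W_wet * 100
Water mass = 239.3 - 222.7 = 16.6 g
MC = 16.6 / 239.3 * 100 = 6.9369%


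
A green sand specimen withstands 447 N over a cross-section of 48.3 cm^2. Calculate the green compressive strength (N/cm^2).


Formula: Compressive Strength = Force / Area
Strength = 447 N / 48.3 cm^2 = 9.2547 N/cm^2

9.2547 N/cm^2


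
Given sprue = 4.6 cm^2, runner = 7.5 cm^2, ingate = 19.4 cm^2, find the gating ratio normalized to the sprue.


Sprue:Runner:Ingate = 1 : 7.5/4.6 : 19.4/4.6 = 1:1.63:4.22

Final answer: 1:1.63:4.22


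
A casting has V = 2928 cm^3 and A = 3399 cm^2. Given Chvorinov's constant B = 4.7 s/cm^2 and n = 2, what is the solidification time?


Formula: t_s = B * (V/A)^n  (Chvorinov's rule, n=2)
Modulus M = V/A = 2928/3399 = 0.861430 cm
M^2 = 0.861430^2 = 0.742062 cm^2
t_s = 4.7 * 0.742062 = 3.4877 s

3.4877 s


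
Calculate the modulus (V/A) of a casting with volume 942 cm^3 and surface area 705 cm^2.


Formula: Casting Modulus M = V / A
M = 942 cm^3 / 705 cm^2 = 1.3362 cm

1.3362 cm


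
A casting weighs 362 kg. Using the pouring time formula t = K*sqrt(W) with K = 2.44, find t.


Formula: t = K * sqrt(W)
sqrt(W) = sqrt(362) = 19.02630
t = 2.44 * 19.02630 = 46.4242 s


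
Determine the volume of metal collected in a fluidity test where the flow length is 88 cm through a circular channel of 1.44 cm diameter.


Formula: V = pi * (d/2)^2 * L  (cylinder volume)
Radius = 1.44/2 = 0.72 cm
V = pi * 0.72^2 * 88 = 143.3169 cm^3


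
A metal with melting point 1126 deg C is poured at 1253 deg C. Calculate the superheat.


Formula: Superheat = T_pour - T_melt
Superheat = 1253 - 1126 = 127 deg C

Answer: 127 deg C


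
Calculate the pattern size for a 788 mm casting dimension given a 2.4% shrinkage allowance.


Formula: L_pattern = L_casting * (1 + shrinkage_rate/100)
Shrinkage factor = 1 + 2.4/100 = 1.024
L_pattern = 788 mm * 1.024 = 806.9120 mm


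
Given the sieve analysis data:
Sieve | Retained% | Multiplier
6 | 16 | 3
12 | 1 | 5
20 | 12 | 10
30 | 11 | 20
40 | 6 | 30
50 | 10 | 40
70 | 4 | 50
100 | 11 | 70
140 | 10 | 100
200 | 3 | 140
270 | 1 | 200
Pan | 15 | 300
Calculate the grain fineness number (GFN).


Formula: GFN = sum(pct * multiplier) / sum(pct)
sum(pct * multiplier) = 8063
sum(pct) = 100
GFN = 8063 / 100 = 80.63

Answer: 80.63


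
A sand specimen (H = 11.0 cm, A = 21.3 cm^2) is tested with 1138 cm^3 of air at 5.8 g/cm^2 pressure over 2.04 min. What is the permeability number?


Formula: Permeability Number P = (V * H) / (p * A * t)
Numerator: V * H = 1138 * 11.0 = 12518.0
Denominator: p * A * t = 5.8 * 21.3 * 2.04 = 252.0216
P = 12518.0 / 252.0216 = 49.6703


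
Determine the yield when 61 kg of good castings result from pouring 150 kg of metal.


Formula: Casting Yield = (W_good / W_total) * 100
Yield = (61 kg / 150 kg) * 100 = 40.6667%


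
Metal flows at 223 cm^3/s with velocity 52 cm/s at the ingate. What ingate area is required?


Formula: A_ingate = Q / v  (continuity equation)
A = 223 cm^3/s / 52 cm/s = 4.2885 cm^2

Answer: 4.2885 cm^2


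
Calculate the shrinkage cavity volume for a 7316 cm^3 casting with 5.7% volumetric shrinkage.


Formula: V_shrink = V_casting * shrinkage_pct / 100
V_shrink = 7316 cm^3 * 5.7 / 100 = 417.0120 cm^3

417.0120 cm^3


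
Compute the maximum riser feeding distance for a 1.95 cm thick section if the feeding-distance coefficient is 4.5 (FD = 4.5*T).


Formula: FD = 4.5 * T  (riser feeding-distance rule)
FD = 4.5 * 1.95 cm = 8.7750 cm

Answer: 8.7750 cm


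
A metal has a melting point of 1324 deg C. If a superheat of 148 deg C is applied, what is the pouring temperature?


Formula: T_pour = T_melt + Superheat
T_pour = 1324 + 148 = 1472 deg C

1472 deg C


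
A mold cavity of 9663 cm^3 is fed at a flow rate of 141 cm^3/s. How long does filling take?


Formula: t_fill = V_mold / Q_flow
t = 9663 cm^3 / 141 cm^3/s = 68.5319 s

68.5319 s


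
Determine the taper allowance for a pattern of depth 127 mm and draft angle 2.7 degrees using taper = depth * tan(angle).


Formula: taper = depth * tan(draft_angle)
tan(2.7 deg) = 0.0471588
taper = 127 mm * 0.0471588 = 5.9892 mm

5.9892 mm


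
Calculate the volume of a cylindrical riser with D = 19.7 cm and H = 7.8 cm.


Formula: V = pi * (D/2)^2 * H  (cylinder volume)
Radius = D/2 = 19.7/2 = 9.85 cm
V = pi * 9.85^2 * 7.8 = 2377.4804 cm^3

Answer: 2377.4804 cm^3


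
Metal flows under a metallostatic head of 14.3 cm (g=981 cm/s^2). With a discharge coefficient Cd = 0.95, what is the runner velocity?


Formula: v = Cd * sqrt(2 * g * h)  (Torricelli with discharge coefficient)
2*g*h = 2 * 981 * 14.3 = 28056.6 cm^2/s^2
sqrt(28056.6) = 167.50104 cm/s
v = 0.95 * 167.50104 = 159.1260 cm/s

Answer: 159.1260 cm/s


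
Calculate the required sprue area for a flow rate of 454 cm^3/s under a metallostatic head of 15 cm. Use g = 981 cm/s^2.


Formula: v = sqrt(2*g*h), A = Q/v
Velocity: v = sqrt(2 * 981 * 15) = sqrt(29430) = 171.5517 cm/s
Sprue area: A = Q / v = 454 / 171.5517 = 2.6464 cm^2

Final answer: 2.6464 cm^2


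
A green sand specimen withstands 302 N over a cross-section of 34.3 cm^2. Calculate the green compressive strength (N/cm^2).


Formula: Compressive Strength = Force / Area
Strength = 302 N / 34.3 cm^2 = 8.8047 N/cm^2


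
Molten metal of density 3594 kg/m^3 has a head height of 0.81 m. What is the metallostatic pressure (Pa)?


Formula: P = rho * g * h
rho * g = 3594 * 9.81 = 35257.14 N/m^3
P = 35257.14 * 0.81 = 28558.2834 Pa

Final answer: 28558.2834 Pa


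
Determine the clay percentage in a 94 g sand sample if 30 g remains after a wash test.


Formula: Clay% = (W_total - W_washed) / W_total * 100
Clay mass = 94 - 30 = 64 g
Clay% = 64 / 94 * 100 = 68.0851%

Final answer: 68.0851%


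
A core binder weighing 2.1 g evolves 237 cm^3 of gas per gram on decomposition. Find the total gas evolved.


Formula: V_gas = W_binder * gas_evolution_rate
V = 2.1 g * 237 cm^3/g = 497.7000 cm^3

Final answer: 497.7000 cm^3


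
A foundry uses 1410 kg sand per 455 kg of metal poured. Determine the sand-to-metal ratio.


Formula: Sand-to-Metal Ratio = W_sand / W_metal
Ratio = 1410 kg / 455 kg = 3.0989

Answer: 3.0989


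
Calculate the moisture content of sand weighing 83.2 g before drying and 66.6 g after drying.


Formula: MC = (W_wet - W_dry) / W_wet * 100
Water mass = 83.2 - 66.6 = 16.6 g
MC = 16.6 / 83.2 * 100 = 19.9519%

Final answer: 19.9519%


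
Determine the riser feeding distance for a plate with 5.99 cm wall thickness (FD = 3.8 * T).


Formula: FD = 3.8 * T  (riser feeding-distance rule)
FD = 3.8 * 5.99 cm = 22.7620 cm

Answer: 22.7620 cm


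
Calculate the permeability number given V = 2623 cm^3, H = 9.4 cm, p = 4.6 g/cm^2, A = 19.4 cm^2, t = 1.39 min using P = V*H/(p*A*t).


Formula: Permeability Number P = (V * H) / (p * A * t)
Numerator: V * H = 2623 * 9.4 = 24656.2
Denominator: p * A * t = 4.6 * 19.4 * 1.39 = 124.0436
P = 24656.2 / 124.0436 = 198.7704


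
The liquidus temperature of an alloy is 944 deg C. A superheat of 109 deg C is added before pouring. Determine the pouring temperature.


Formula: T_pour = T_melt + Superheat
T_pour = 944 + 109 = 1053 deg C

1053 deg C


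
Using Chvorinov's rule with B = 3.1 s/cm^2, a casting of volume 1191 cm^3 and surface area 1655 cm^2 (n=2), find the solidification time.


Formula: t_s = B * (V/A)^n  (Chvorinov's rule, n=2)
Modulus M = V/A = 1191/1655 = 0.719637 cm
M^2 = 0.719637^2 = 0.517877 cm^2
t_s = 3.1 * 0.517877 = 1.6054 s


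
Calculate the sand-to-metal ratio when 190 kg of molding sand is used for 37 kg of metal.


Formula: Sand-to-Metal Ratio = W_sand / W_metal
Ratio = 190 kg / 37 kg = 5.1351


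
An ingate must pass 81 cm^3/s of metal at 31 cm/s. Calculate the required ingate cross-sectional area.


Formula: A_ingate = Q / v  (continuity equation)
A = 81 cm^3/s / 31 cm/s = 2.6129 cm^2


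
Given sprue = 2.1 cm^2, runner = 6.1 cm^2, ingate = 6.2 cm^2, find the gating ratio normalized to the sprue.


Sprue:Runner:Ingate = 1 : 6.1/2.1 : 6.2/2.1 = 1:2.90:2.95


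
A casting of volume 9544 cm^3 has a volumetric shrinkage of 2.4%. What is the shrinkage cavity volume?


Formula: V_shrink = V_casting * shrinkage_pct / 100
V_shrink = 9544 cm^3 * 2.4 / 100 = 229.0560 cm^3

Final answer: 229.0560 cm^3


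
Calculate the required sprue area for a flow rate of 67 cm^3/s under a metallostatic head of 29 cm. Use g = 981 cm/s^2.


Formula: v = sqrt(2*g*h), A = Q/v
Velocity: v = sqrt(2 * 981 * 29) = sqrt(56898) = 238.5330 cm/s
Sprue area: A = Q / v = 67 / 238.5330 = 0.2809 cm^2

0.2809 cm^2


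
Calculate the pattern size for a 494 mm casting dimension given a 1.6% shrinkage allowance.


Formula: L_pattern = L_casting * (1 + shrinkage_rate/100)
Shrinkage factor = 1 + 1.6/100 = 1.016
L_pattern = 494 mm * 1.016 = 501.9040 mm

Answer: 501.9040 mm


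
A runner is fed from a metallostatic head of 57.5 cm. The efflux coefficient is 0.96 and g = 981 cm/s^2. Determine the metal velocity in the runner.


Formula: v = Cd * sqrt(2 * g * h)  (Torricelli with discharge coefficient)
2*g*h = 2 * 981 * 57.5 = 112815.0 cm^2/s^2
sqrt(112815.0) = 335.87944 cm/s
v = 0.96 * 335.87944 = 322.4443 cm/s

Answer: 322.4443 cm/s


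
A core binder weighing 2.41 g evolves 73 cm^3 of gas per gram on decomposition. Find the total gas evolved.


Formula: V_gas = W_binder * gas_evolution_rate
V = 2.41 g * 73 cm^3/g = 175.9300 cm^3

175.9300 cm^3


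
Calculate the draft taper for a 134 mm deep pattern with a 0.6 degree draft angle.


Formula: taper = depth * tan(draft_angle)
tan(0.6 deg) = 0.0104724
taper = 134 mm * 0.0104724 = 1.4033 mm

1.4033 mm


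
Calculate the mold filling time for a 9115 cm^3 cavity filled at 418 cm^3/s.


Formula: t_fill = V_mold / Q_flow
t = 9115 cm^3 / 418 cm^3/s = 21.8062 s

Answer: 21.8062 s


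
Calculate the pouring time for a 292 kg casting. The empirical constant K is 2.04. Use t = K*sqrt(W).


Formula: t = K * sqrt(W)
sqrt(W) = sqrt(292) = 17.08801
t = 2.04 * 17.08801 = 34.8595 s

Final answer: 34.8595 s


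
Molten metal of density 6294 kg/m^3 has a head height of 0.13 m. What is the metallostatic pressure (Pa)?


Formula: P = rho * g * h
rho * g = 6294 * 9.81 = 61744.14 N/m^3
P = 61744.14 * 0.13 = 8026.7382 Pa

8026.7382 Pa


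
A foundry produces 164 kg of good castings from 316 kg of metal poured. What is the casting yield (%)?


Formula: Casting Yield = (W_good / W_total) * 100
Yield = (164 kg / 316 kg) * 100 = 51.8987%

Final answer: 51.8987%


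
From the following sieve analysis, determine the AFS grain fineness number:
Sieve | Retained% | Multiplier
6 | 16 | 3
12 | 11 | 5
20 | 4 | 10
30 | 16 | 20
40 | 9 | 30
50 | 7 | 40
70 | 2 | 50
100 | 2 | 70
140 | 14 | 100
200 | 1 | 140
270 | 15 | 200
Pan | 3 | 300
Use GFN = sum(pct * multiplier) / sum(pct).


Formula: GFN = sum(pct * multiplier) / sum(pct)
sum(pct * multiplier) = 6693
sum(pct) = 100
GFN = 6693 / 100 = 66.93


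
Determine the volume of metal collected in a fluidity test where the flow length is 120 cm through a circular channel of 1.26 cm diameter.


Formula: V = pi * (d/2)^2 * L  (cylinder volume)
Radius = 1.26/2 = 0.63 cm
V = pi * 0.63^2 * 120 = 149.6278 cm^3

Answer: 149.6278 cm^3


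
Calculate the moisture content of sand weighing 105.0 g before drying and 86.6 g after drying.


Formula: MC = (W_wet - W_dry) / W_wet * 100
Water mass = 105.0 - 86.6 = 18.4 g
MC = 18.4 / 105.0 * 100 = 17.5238%


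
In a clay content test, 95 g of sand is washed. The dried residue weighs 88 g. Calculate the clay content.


Formula: Clay% = (W_total - W_washed) / W_total * 100
Clay mass = 95 - 88 = 7 g
Clay% = 7 / 95 * 100 = 7.3684%

Answer: 7.3684%


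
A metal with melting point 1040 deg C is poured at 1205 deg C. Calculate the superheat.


Formula: Superheat = T_pour - T_melt
Superheat = 1205 - 1040 = 165 deg C

Final answer: 165 deg C


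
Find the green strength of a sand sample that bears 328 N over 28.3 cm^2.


Formula: Compressive Strength = Force / Area
Strength = 328 N / 28.3 cm^2 = 11.5901 N/cm^2

11.5901 N/cm^2


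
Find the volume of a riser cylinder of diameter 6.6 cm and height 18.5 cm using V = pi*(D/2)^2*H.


Formula: V = pi * (D/2)^2 * H  (cylinder volume)
Radius = D/2 = 6.6/2 = 3.3 cm
V = pi * 3.3^2 * 18.5 = 632.9210 cm^3

632.9210 cm^3


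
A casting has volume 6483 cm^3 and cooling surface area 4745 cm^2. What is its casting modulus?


Formula: Casting Modulus M = V / A
M = 6483 cm^3 / 4745 cm^2 = 1.3663 cm

Answer: 1.3663 cm


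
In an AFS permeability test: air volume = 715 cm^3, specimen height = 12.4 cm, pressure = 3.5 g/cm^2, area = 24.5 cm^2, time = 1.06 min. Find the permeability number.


Formula: Permeability Number P = (V * H) / (p * A * t)
Numerator: V * H = 715 * 12.4 = 8866.0
Denominator: p * A * t = 3.5 * 24.5 * 1.06 = 90.895
P = 8866.0 / 90.895 = 97.5411


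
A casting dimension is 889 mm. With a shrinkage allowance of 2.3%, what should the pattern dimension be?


Formula: L_pattern = L_casting * (1 + shrinkage_rate/100)
Shrinkage factor = 1 + 2.3/100 = 1.023
L_pattern = 889 mm * 1.023 = 909.4470 mm

909.4470 mm


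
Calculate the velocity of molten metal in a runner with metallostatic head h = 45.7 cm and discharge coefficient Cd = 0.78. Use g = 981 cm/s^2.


Formula: v = Cd * sqrt(2 * g * h)  (Torricelli with discharge coefficient)
2*g*h = 2 * 981 * 45.7 = 89663.4 cm^2/s^2
sqrt(89663.4) = 299.43847 cm/s
v = 0.78 * 299.43847 = 233.5620 cm/s


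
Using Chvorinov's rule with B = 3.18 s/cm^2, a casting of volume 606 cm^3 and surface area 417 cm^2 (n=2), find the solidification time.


Formula: t_s = B * (V/A)^n  (Chvorinov's rule, n=2)
Modulus M = V/A = 606/417 = 1.453237 cm
M^2 = 1.453237^2 = 2.111898 cm^2
t_s = 3.18 * 2.111898 = 6.7158 s

6.7158 s


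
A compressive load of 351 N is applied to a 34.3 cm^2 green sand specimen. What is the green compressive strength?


Formula: Compressive Strength = Force / Area
Strength = 351 N / 34.3 cm^2 = 10.2332 N/cm^2


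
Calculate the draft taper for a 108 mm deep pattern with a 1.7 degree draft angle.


Formula: taper = depth * tan(draft_angle)
tan(1.7 deg) = 0.0296793
taper = 108 mm * 0.0296793 = 3.2054 mm

Answer: 3.2054 mm


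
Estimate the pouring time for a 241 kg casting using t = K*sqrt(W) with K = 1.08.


Formula: t = K * sqrt(W)
sqrt(W) = sqrt(241) = 15.52417
t = 1.08 * 15.52417 = 16.7661 s


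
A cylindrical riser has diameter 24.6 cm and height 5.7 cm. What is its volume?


Formula: V = pi * (D/2)^2 * H  (cylinder volume)
Radius = D/2 = 24.6/2 = 12.3 cm
V = pi * 12.3^2 * 5.7 = 2709.1618 cm^3


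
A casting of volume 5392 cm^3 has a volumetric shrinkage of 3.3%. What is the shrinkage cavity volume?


Formula: V_shrink = V_casting * shrinkage_pct / 100
V_shrink = 5392 cm^3 * 3.3 / 100 = 177.9360 cm^3

177.9360 cm^3


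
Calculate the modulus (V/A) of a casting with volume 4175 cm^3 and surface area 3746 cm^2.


Formula: Casting Modulus M = V / A
M = 4175 cm^3 / 3746 cm^2 = 1.1145 cm

Final answer: 1.1145 cm


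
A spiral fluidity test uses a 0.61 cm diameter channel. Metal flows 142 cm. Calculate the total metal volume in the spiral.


Formula: V = pi * (d/2)^2 * L  (cylinder volume)
Radius = 0.61/2 = 0.305 cm
V = pi * 0.305^2 * 142 = 41.4990 cm^3

Answer: 41.4990 cm^3


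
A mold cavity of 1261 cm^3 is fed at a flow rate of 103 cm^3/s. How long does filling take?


Formula: t_fill = V_mold / Q_flow
t = 1261 cm^3 / 103 cm^3/s = 12.2427 s


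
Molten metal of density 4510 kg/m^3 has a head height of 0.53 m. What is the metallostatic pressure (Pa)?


Formula: P = rho * g * h
rho * g = 4510 * 9.81 = 44243.1 N/m^3
P = 44243.1 * 0.53 = 23448.8430 Pa

23448.8430 Pa


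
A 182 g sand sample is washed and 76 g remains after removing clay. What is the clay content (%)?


Formula: Clay% = (W_total - W_washed) / W_total * 100
Clay mass = 182 - 76 = 106 g
Clay% = 106 / 182 * 100 = 58.2418%

Answer: 58.2418%


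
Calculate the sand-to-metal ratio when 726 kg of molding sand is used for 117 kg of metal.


Formula: Sand-to-Metal Ratio = W_sand / W_metal
Ratio = 726 kg / 117 kg = 6.2051

6.2051


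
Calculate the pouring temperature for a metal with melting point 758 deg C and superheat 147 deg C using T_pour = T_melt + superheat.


Formula: T_pour = T_melt + Superheat
T_pour = 758 + 147 = 905 deg C

Answer: 905 deg C


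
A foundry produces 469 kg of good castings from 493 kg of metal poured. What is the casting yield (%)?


Formula: Casting Yield = (W_good / W_total) * 100
Yield = (469 kg / 493 kg) * 100 = 95.1318%

Final answer: 95.1318%


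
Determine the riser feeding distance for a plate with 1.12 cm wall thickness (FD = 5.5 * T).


Formula: FD = 5.5 * T  (riser feeding-distance rule)
FD = 5.5 * 1.12 cm = 6.1600 cm

6.1600 cm


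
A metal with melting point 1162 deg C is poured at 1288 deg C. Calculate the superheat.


Formula: Superheat = T_pour - T_melt
Superheat = 1288 - 1162 = 126 deg C


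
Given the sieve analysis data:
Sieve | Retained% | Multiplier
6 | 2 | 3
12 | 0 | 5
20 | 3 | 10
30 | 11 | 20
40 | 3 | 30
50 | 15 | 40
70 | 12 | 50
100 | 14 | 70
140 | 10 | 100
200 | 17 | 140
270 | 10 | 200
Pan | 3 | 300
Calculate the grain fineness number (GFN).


Formula: GFN = sum(pct * multiplier) / sum(pct)
sum(pct * multiplier) = 8806
sum(pct) = 100
GFN = 8806 / 100 = 88.06

88.06


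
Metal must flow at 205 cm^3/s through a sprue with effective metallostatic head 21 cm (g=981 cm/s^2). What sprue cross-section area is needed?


Formula: v = sqrt(2*g*h), A = Q/v
Velocity: v = sqrt(2 * 981 * 21) = sqrt(41202) = 202.9828 cm/s
Sprue area: A = Q / v = 205 / 202.9828 = 1.0099 cm^2

1.0099 cm^2


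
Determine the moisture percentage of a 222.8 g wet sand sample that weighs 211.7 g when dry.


Formula: MC = (W_wet - W_dry) / W_wet * 100
Water mass = 222.8 - 211.7 = 11.1 g
MC = 11.1 / 222.8 * 100 = 4.9820%

Answer: 4.9820%


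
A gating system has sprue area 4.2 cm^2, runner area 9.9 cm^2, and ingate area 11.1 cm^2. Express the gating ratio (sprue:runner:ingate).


Sprue:Runner:Ingate = 1 : 9.9/4.2 : 11.1/4.2 = 1:2.36:2.64

1:2.36:2.64


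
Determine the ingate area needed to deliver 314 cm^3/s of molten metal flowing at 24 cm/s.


Formula: A_ingate = Q / v  (continuity equation)
A = 314 cm^3/s / 24 cm/s = 13.0833 cm^2


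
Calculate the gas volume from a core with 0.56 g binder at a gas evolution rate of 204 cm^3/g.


Formula: V_gas = W_binder * gas_evolution_rate
V = 0.56 g * 204 cm^3/g = 114.2400 cm^3

Answer: 114.2400 cm^3


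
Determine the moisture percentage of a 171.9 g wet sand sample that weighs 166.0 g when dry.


Formula: MC = (W_wet - W_dry) / W_wet * 100
Water mass = 171.9 - 166.0 = 5.9 g
MC = 5.9 / 171.9 * 100 = 3.4322%

Final answer: 3.4322%


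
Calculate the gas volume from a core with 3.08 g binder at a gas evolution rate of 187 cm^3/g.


Formula: V_gas = W_binder * gas_evolution_rate
V = 3.08 g * 187 cm^3/g = 575.9600 cm^3

Final answer: 575.9600 cm^3


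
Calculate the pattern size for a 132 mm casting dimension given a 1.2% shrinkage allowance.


Formula: L_pattern = L_casting * (1 + shrinkage_rate/100)
Shrinkage factor = 1 + 1.2/100 = 1.012
L_pattern = 132 mm * 1.012 = 133.5840 mm

Final answer: 133.5840 mm


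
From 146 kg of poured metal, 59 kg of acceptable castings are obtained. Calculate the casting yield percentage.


Formula: Casting Yield = (W_good / W_total) * 100
Yield = (59 kg / 146 kg) * 100 = 40.4110%

40.4110%


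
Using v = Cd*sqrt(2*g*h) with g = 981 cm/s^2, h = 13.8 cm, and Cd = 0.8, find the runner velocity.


Formula: v = Cd * sqrt(2 * g * h)  (Torricelli with discharge coefficient)
2*g*h = 2 * 981 * 13.8 = 27075.6 cm^2/s^2
sqrt(27075.6) = 164.54665 cm/s
v = 0.8 * 164.54665 = 131.6373 cm/s

Answer: 131.6373 cm/s


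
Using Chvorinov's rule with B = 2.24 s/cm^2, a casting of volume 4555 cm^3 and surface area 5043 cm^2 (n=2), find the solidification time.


Formula: t_s = B * (V/A)^n  (Chvorinov's rule, n=2)
Modulus M = V/A = 4555/5043 = 0.903232 cm
M^2 = 0.903232^2 = 0.815828 cm^2
t_s = 2.24 * 0.815828 = 1.8275 s

1.8275 s


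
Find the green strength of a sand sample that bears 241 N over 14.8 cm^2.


Formula: Compressive Strength = Force / Area
Strength = 241 N / 14.8 cm^2 = 16.2838 N/cm^2

Final answer: 16.2838 N/cm^2


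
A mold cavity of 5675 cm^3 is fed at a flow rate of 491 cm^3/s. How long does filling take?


Formula: t_fill = V_mold / Q_flow
t = 5675 cm^3 / 491 cm^3/s = 11.5580 s

11.5580 s


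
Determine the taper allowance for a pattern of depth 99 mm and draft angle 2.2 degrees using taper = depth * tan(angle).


Formula: taper = depth * tan(draft_angle)
tan(2.2 deg) = 0.0384161
taper = 99 mm * 0.0384161 = 3.8032 mm

Final answer: 3.8032 mm


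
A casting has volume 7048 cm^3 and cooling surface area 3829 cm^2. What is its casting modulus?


Formula: Casting Modulus M = V / A
M = 7048 cm^3 / 3829 cm^2 = 1.8407 cm

1.8407 cm


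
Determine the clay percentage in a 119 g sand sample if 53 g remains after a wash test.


Formula: Clay% = (W_total - W_washed) / W_total * 100
Clay mass = 119 - 53 = 66 g
Clay% = 66 / 119 * 100 = 55.4622%


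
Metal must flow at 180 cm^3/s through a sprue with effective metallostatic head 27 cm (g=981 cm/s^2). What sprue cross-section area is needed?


Formula: v = sqrt(2*g*h), A = Q/v
Velocity: v = sqrt(2 * 981 * 27) = sqrt(52974) = 230.1608 cm/s
Sprue area: A = Q / v = 180 / 230.1608 = 0.7821 cm^2

0.7821 cm^2


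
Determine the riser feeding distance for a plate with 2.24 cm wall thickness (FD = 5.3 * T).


Formula: FD = 5.3 * T  (riser feeding-distance rule)
FD = 5.3 * 2.24 cm = 11.8720 cm


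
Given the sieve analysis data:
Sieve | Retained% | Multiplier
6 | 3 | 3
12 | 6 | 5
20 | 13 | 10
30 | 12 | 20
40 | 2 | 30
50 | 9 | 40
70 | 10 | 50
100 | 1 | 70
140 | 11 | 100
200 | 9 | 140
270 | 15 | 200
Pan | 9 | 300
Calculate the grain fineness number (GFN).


Formula: GFN = sum(pct * multiplier) / sum(pct)
sum(pct * multiplier) = 9459
sum(pct) = 100
GFN = 9459 / 100 = 94.59

94.59


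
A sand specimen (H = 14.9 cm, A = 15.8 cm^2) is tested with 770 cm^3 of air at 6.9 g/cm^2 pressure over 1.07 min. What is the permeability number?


Formula: Permeability Number P = (V * H) / (p * A * t)
Numerator: V * H = 770 * 14.9 = 11473.0
Denominator: p * A * t = 6.9 * 15.8 * 1.07 = 116.6514
P = 11473.0 / 116.6514 = 98.3529


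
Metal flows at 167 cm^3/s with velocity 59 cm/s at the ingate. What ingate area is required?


Formula: A_ingate = Q / v  (continuity equation)
A = 167 cm^3/s / 59 cm/s = 2.8305 cm^2

Final answer: 2.8305 cm^2


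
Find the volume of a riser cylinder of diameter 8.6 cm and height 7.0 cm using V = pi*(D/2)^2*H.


Formula: V = pi * (D/2)^2 * H  (cylinder volume)
Radius = D/2 = 8.6/2 = 4.3 cm
V = pi * 4.3^2 * 7.0 = 406.6163 cm^3


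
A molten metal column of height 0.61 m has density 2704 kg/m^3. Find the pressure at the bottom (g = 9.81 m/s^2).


Formula: P = rho * g * h
rho * g = 2704 * 9.81 = 26526.24 N/m^3
P = 26526.24 * 0.61 = 16181.0064 Pa

16181.0064 Pa


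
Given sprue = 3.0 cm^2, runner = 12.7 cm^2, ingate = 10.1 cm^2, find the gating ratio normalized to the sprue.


Sprue:Runner:Ingate = 1 : 12.7/3.0 : 10.1/3.0 = 1:4.23:3.37

1:4.23:3.37


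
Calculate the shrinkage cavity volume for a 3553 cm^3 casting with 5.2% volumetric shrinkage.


Formula: V_shrink = V_casting * shrinkage_pct / 100
V_shrink = 3553 cm^3 * 5.2 / 100 = 184.7560 cm^3

184.7560 cm^3


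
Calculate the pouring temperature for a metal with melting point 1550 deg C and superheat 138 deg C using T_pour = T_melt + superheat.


Formula: T_pour = T_melt + Superheat
T_pour = 1550 + 138 = 1688 deg C

Answer: 1688 deg C


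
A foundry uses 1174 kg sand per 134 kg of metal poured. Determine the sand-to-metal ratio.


Formula: Sand-to-Metal Ratio = W_sand / W_metal
Ratio = 1174 kg / 134 kg = 8.7612

8.7612


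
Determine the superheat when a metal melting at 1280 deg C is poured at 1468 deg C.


Formula: Superheat = T_pour - T_melt
Superheat = 1468 - 1280 = 188 deg C

188 deg C


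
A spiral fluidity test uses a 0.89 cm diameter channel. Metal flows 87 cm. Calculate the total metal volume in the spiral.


Formula: V = pi * (d/2)^2 * L  (cylinder volume)
Radius = 0.89/2 = 0.445 cm
V = pi * 0.445^2 * 87 = 54.1239 cm^3

54.1239 cm^3


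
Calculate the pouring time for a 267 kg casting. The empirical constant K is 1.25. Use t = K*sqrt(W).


Formula: t = K * sqrt(W)
sqrt(W) = sqrt(267) = 16.34013
t = 1.25 * 16.34013 = 20.4252 s

20.4252 s


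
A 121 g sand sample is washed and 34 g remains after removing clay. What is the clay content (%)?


Formula: Clay% = (W_total - W_washed) / W_total * 100
Clay mass = 121 - 34 = 87 g
Clay% = 87 / 121 * 100 = 71.9008%

71.9008%


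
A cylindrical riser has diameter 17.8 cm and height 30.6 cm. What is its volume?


Formula: V = pi * (D/2)^2 * H  (cylinder volume)
Radius = D/2 = 17.8/2 = 8.9 cm
V = pi * 8.9^2 * 30.6 = 7614.6740 cm^3


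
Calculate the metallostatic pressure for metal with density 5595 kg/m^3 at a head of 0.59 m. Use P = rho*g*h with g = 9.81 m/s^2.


Formula: P = rho * g * h
rho * g = 5595 * 9.81 = 54886.95 N/m^3
P = 54886.95 * 0.59 = 32383.3005 Pa


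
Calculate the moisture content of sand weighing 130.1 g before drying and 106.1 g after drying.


Formula: MC = (W_wet - W_dry) / W_wet * 100
Water mass = 130.1 - 106.1 = 24.0 g
MC = 24.0 / 130.1 * 100 = 18.4473%

Final answer: 18.4473%


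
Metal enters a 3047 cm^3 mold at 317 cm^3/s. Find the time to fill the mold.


Formula: t_fill = V_mold / Q_flow
t = 3047 cm^3 / 317 cm^3/s = 9.6120 s

9.6120 s


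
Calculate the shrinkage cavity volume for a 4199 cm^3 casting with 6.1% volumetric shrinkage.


Formula: V_shrink = V_casting * shrinkage_pct / 100
V_shrink = 4199 cm^3 * 6.1 / 100 = 256.1390 cm^3

Final answer: 256.1390 cm^3


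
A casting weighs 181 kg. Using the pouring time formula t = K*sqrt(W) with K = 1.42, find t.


Formula: t = K * sqrt(W)
sqrt(W) = sqrt(181) = 13.45362
t = 1.42 * 13.45362 = 19.1041 s

Final answer: 19.1041 s


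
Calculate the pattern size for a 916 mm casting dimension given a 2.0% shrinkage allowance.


Formula: L_pattern = L_casting * (1 + shrinkage_rate/100)
Shrinkage factor = 1 + 2.0/100 = 1.02
L_pattern = 916 mm * 1.02 = 934.3200 mm

934.3200 mm


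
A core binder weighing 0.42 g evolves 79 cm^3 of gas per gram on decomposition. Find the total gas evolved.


Formula: V_gas = W_binder * gas_evolution_rate
V = 0.42 g * 79 cm^3/g = 33.1800 cm^3

Final answer: 33.1800 cm^3


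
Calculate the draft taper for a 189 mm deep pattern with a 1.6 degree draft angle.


Formula: taper = depth * tan(draft_angle)
tan(1.6 deg) = 0.0279325
taper = 189 mm * 0.0279325 = 5.2792 mm

Answer: 5.2792 mm


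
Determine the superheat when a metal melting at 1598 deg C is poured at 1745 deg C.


Formula: Superheat = T_pour - T_melt
Superheat = 1745 - 1598 = 147 deg C

147 deg C


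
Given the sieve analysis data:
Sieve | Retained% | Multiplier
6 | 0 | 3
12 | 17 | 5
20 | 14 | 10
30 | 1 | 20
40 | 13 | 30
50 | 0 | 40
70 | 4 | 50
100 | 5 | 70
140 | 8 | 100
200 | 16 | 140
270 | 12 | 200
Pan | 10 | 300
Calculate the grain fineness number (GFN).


Formula: GFN = sum(pct * multiplier) / sum(pct)
sum(pct * multiplier) = 9625
sum(pct) = 100
GFN = 9625 / 100 = 96.25

Answer: 96.25


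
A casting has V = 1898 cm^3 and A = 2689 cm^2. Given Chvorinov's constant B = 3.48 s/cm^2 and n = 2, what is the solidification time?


Formula: t_s = B * (V/A)^n  (Chvorinov's rule, n=2)
Modulus M = V/A = 1898/2689 = 0.705839 cm
M^2 = 0.705839^2 = 0.498209 cm^2
t_s = 3.48 * 0.498209 = 1.7338 s


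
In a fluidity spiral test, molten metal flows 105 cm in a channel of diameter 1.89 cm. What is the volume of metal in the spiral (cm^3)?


Formula: V = pi * (d/2)^2 * L  (cylinder volume)
Radius = 1.89/2 = 0.945 cm
V = pi * 0.945^2 * 105 = 294.5797 cm^3

Answer: 294.5797 cm^3


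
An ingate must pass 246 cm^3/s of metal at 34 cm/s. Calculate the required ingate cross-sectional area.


Formula: A_ingate = Q / v  (continuity equation)
A = 246 cm^3/s / 34 cm/s = 7.2353 cm^2


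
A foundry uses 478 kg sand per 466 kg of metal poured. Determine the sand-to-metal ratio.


Formula: Sand-to-Metal Ratio = W_sand / W_metal
Ratio = 478 kg / 466 kg = 1.0258

Final answer: 1.0258


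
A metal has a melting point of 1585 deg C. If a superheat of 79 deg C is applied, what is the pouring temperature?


Formula: T_pour = T_melt + Superheat
T_pour = 1585 + 79 = 1664 deg C

Final answer: 1664 deg C


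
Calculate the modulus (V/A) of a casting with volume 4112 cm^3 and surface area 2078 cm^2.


Formula: Casting Modulus M = V / A
M = 4112 cm^3 / 2078 cm^2 = 1.9788 cm


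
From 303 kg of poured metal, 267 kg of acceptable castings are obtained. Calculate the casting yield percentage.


Formula: Casting Yield = (W_good / W_total) * 100
Yield = (267 kg / 303 kg) * 100 = 88.1188%

Answer: 88.1188%


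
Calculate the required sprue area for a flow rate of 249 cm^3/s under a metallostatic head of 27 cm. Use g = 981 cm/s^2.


Formula: v = sqrt(2*g*h), A = Q/v
Velocity: v = sqrt(2 * 981 * 27) = sqrt(52974) = 230.1608 cm/s
Sprue area: A = Q / v = 249 / 230.1608 = 1.0819 cm^2


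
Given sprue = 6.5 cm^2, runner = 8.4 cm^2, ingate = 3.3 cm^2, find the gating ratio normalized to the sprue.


Sprue:Runner:Ingate = 1 : 8.4/6.5 : 3.3/6.5 = 1:1.29:0.51

1:1.29:0.51


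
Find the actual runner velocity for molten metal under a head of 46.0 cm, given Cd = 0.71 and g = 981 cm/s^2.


Formula: v = Cd * sqrt(2 * g * h)  (Torricelli with discharge coefficient)
2*g*h = 2 * 981 * 46.0 = 90252.0 cm^2/s^2
sqrt(90252.0) = 300.41971 cm/s
v = 0.71 * 300.41971 = 213.2980 cm/s

213.2980 cm/s


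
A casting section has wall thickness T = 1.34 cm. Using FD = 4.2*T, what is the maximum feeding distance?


Formula: FD = 4.2 * T  (riser feeding-distance rule)
FD = 4.2 * 1.34 cm = 5.6280 cm


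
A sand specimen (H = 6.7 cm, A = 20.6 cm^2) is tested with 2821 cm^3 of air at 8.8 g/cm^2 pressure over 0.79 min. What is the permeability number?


Formula: Permeability Number P = (V * H) / (p * A * t)
Numerator: V * H = 2821 * 6.7 = 18900.7
Denominator: p * A * t = 8.8 * 20.6 * 0.79 = 143.2112
P = 18900.7 / 143.2112 = 131.9778

131.9778


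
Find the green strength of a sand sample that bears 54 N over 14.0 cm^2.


Formula: Compressive Strength = Force / Area
Strength = 54 N / 14.0 cm^2 = 3.8571 N/cm^2


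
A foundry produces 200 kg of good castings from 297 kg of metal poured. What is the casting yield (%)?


Formula: Casting Yield = (W_good / W_total) * 100
Yield = (200 kg / 297 kg) * 100 = 67.3401%

67.3401%


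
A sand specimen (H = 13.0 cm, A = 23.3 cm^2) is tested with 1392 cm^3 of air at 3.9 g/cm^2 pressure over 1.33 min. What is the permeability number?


Formula: Permeability Number P = (V * H) / (p * A * t)
Numerator: V * H = 1392 * 13.0 = 18096.0
Denominator: p * A * t = 3.9 * 23.3 * 1.33 = 120.8571
P = 18096.0 / 120.8571 = 149.7305

Final answer: 149.7305


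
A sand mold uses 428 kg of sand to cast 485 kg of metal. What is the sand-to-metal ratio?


Formula: Sand-to-Metal Ratio = W_sand / W_metal
Ratio = 428 kg / 485 kg = 0.8825

Answer: 0.8825


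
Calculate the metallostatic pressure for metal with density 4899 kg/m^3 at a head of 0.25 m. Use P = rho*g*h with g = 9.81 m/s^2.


Formula: P = rho * g * h
rho * g = 4899 * 9.81 = 48059.19 N/m^3
P = 48059.19 * 0.25 = 12014.7975 Pa

Answer: 12014.7975 Pa


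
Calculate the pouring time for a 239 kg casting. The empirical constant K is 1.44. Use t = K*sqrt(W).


Formula: t = K * sqrt(W)
sqrt(W) = sqrt(239) = 15.45962
t = 1.44 * 15.45962 = 22.2619 s

Answer: 22.2619 s


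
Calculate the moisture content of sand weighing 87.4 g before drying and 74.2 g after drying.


Formula: MC = (W_wet - W_dry) / W_wet * 100
Water mass = 87.4 - 74.2 = 13.2 g
MC = 13.2 / 87.4 * 100 = 15.1030%

15.1030%


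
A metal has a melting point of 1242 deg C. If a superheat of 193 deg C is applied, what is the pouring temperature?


Formula: T_pour = T_melt + Superheat
T_pour = 1242 + 193 = 1435 deg C

Answer: 1435 deg C


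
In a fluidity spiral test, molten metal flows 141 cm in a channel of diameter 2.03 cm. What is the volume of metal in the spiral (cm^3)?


Formula: V = pi * (d/2)^2 * L  (cylinder volume)
Radius = 2.03/2 = 1.015 cm
V = pi * 1.015^2 * 141 = 456.3532 cm^3

Final answer: 456.3532 cm^3


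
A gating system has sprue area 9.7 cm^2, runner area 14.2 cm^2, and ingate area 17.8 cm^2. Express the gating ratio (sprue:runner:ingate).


Sprue:Runner:Ingate = 1 : 14.2/9.7 : 17.8/9.7 = 1:1.46:1.84

Answer: 1:1.46:1.84


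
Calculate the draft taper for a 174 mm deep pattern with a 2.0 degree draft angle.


Formula: taper = depth * tan(draft_angle)
tan(2.0 deg) = 0.0349208
taper = 174 mm * 0.0349208 = 6.0762 mm

Answer: 6.0762 mm


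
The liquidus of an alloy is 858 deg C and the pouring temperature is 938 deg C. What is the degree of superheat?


Formula: Superheat = T_pour - T_melt
Superheat = 938 - 858 = 80 deg C

Answer: 80 deg C


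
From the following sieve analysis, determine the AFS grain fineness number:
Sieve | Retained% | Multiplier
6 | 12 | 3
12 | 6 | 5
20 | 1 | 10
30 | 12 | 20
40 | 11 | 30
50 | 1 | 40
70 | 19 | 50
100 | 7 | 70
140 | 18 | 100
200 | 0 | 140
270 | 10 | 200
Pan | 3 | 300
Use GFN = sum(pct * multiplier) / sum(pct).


Formula: GFN = sum(pct * multiplier) / sum(pct)
sum(pct * multiplier) = 6826
sum(pct) = 100
GFN = 6826 / 100 = 68.26

Final answer: 68.26


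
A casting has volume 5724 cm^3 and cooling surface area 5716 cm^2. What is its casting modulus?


Formula: Casting Modulus M = V / A
M = 5724 cm^3 / 5716 cm^2 = 1.0014 cm


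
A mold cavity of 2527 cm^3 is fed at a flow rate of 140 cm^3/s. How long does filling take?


Formula: t_fill = V_mold / Q_flow
t = 2527 cm^3 / 140 cm^3/s = 18.0500 s

Final answer: 18.0500 s


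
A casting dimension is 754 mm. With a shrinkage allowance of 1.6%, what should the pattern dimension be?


Formula: L_pattern = L_casting * (1 + shrinkage_rate/100)
Shrinkage factor = 1 + 1.6/100 = 1.016
L_pattern = 754 mm * 1.016 = 766.0640 mm

766.0640 mm


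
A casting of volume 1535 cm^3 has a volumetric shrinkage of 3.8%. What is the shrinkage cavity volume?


Formula: V_shrink = V_casting * shrinkage_pct / 100
V_shrink = 1535 cm^3 * 3.8 / 100 = 58.3300 cm^3

58.3300 cm^3


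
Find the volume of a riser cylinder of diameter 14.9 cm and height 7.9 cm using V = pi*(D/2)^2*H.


Formula: V = pi * (D/2)^2 * H  (cylinder volume)
Radius = D/2 = 14.9/2 = 7.45 cm
V = pi * 7.45^2 * 7.9 = 1377.4933 cm^3

1377.4933 cm^3
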